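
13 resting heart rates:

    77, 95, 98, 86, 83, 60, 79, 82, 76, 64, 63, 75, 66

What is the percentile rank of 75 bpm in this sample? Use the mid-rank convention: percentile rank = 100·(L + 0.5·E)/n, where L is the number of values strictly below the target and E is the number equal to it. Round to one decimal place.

Sorted: 60, 63, 64, 66, 75, 76, 77, 79, 82, 83, 86, 95, 98.
Count below 75: L = 4; count equal: E = 1; n = 13.
Percentile rank = 100·(4 + 0.5·1)/13 = 100·4.5/13 = 34.62.

34.6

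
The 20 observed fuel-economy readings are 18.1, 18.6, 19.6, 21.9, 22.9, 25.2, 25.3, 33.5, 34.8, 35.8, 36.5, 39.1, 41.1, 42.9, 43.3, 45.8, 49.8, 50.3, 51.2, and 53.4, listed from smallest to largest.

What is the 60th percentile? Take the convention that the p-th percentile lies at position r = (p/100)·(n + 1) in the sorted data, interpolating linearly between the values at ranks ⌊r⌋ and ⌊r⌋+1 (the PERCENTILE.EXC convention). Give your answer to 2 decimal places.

n = 20.
r = (60/100)·(20 + 1) = 12.6.
Rank 12 is 39.1 and rank 13 is 41.1.
Interpolate: 39.1 + 0.6·(41.1 − 39.1) = 39.1 + 0.6·2 = 40.3.

40.30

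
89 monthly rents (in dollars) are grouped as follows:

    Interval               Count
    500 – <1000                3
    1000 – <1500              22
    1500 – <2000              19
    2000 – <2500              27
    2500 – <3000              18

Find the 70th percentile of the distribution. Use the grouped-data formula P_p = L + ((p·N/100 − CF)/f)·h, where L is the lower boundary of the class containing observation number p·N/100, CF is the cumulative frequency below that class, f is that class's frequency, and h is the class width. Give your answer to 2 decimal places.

N = 89; target position k = 70/100 · 89 = 62.3.
Cumulative frequencies: 3, 25, 44, 71, 89.
Observation 62.3 falls in the class 2000 – <2500.
L = 2000, CF = 44, f = 27, h = 500.
P70 = 2000 + ((62.3 − 44)/27)·500 = 2000 + 338.889 = 2338.89.

2338.89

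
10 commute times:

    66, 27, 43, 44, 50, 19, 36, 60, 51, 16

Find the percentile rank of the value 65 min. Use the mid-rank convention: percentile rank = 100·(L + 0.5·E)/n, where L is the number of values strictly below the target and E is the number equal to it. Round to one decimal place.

90.0

Sorted: 16, 19, 27, 36, 43, 44, 50, 51, 60, 66.
Count below 65: L = 9; count equal: E = 0; n = 10.
Percentile rank = 100·(9 + 0.5·0)/10 = 100·9/10 = 90.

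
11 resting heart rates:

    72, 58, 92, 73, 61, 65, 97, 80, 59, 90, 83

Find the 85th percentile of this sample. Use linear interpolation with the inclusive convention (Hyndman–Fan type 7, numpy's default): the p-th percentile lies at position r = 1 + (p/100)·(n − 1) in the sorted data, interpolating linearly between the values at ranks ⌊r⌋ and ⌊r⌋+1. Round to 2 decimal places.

91.00

Sorted: 58, 59, 61, 65, 72, 73, 80, 83, 90, 92, 97.
n = 11.
r = 1 + (85/100)·(11 − 1) = 1 + 8.5 = 9.5.
Rank 9 is 90 and rank 10 is 92.
Interpolate: 90 + 0.5·(92 − 90) = 90 + 0.5·2 = 91.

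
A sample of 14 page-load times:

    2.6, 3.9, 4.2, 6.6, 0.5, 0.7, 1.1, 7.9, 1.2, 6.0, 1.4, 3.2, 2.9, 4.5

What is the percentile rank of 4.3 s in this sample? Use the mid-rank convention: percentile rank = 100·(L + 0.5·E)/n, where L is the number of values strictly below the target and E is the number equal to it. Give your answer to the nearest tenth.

Sorted: 0.5, 0.7, 1.1, 1.2, 1.4, 2.6, 2.9, 3.2, 3.9, 4.2, 4.5, 6.0, 6.6, 7.9.
Count below 4.3: L = 10; count equal: E = 0; n = 14.
Percentile rank = 100·(10 + 0.5·0)/14 = 100·10/14 = 71.43.

71.4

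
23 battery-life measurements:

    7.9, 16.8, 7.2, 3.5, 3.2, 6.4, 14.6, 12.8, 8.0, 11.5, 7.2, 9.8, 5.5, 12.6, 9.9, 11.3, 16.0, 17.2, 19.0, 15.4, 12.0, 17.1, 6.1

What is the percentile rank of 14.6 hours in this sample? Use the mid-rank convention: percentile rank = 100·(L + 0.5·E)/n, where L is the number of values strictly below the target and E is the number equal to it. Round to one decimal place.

Sorted: 3.2, 3.5, 5.5, 6.1, 6.4, 7.2, 7.2, 7.9, 8.0, 9.8, 9.9, 11.3, 11.5, 12.0, 12.6, 12.8, 14.6, 15.4, 16.0, 16.8, 17.1, 17.2, 19.0.
Count below 14.6: L = 16; count equal: E = 1; n = 23.
Percentile rank = 100·(16 + 0.5·1)/23 = 100·16.5/23 = 71.74.

71.7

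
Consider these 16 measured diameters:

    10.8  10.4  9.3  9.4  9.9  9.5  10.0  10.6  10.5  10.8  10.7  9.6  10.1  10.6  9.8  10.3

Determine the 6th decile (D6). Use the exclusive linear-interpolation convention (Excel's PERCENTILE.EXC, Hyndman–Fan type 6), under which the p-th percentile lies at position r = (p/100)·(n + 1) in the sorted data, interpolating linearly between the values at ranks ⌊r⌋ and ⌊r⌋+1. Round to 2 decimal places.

10.42

Sorted: 9.3, 9.4, 9.5, 9.6, 9.8, 9.9, 10.0, 10.1, 10.3, 10.4, 10.5, 10.6, 10.6, 10.7, 10.8, 10.8.
n = 16.
r = (60/100)·(16 + 1) = 10.2.
Rank 10 is 10.4 and rank 11 is 10.5.
Interpolate: 10.4 + 0.2·(10.5 − 10.4) = 10.4 + 0.2·0.1 = 10.42.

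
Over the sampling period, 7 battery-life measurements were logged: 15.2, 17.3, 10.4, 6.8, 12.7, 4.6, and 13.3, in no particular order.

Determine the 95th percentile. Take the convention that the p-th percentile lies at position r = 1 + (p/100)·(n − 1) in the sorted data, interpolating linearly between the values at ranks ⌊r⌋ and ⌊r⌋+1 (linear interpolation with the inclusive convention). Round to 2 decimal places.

Sorted: 4.6, 6.8, 10.4, 12.7, 13.3, 15.2, 17.3.
n = 7.
r = 1 + (95/100)·(7 − 1) = 1 + 5.7 = 6.7.
Rank 6 is 15.2 and rank 7 is 17.3.
Interpolate: 15.2 + 0.7·(17.3 − 15.2) = 15.2 + 0.7·2.1 = 16.67.

16.67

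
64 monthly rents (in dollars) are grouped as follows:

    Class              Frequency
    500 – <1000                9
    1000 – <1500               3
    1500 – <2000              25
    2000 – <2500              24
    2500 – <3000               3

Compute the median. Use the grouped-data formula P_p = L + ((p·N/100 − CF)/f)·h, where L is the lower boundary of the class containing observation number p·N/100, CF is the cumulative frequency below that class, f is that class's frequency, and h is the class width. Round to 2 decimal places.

N = 64; target position k = 50/100 · 64 = 32.
Cumulative frequencies: 9, 12, 37, 61, 64.
Observation 32 falls in the class 1500 – <2000.
L = 1500, CF = 12, f = 25, h = 500.
P50 = 1500 + ((32 − 12)/25)·500 = 1500 + 400 = 1900.

1900.00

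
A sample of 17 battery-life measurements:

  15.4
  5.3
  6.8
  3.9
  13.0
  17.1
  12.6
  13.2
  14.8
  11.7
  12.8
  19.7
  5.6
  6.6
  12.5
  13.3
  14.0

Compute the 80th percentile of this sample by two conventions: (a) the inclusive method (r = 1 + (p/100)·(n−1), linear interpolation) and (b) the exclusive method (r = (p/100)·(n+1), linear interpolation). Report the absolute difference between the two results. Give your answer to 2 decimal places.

0.40

Sorted: 3.9, 5.3, 5.6, 6.6, 6.8, 11.7, 12.5, 12.6, 12.8, 13.0, 13.2, 13.3, 14.0, 14.8, 15.4, 17.1, 19.7.
n = 17.
(a) r = 13.8; between ranks 13 (14.0) and 14 (14.8): 14.64.
(b) r = 14.4; between ranks 14 (14.8) and 15 (15.4): 15.04.
|14.64 − 15.04| = 0.4.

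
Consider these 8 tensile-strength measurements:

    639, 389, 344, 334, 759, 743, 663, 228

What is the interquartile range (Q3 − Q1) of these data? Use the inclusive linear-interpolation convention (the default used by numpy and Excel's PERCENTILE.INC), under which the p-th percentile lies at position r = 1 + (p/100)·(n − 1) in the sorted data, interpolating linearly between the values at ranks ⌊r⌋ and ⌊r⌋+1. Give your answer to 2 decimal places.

Sorted: 228, 334, 344, 389, 639, 663, 743, 759.
n = 8.
P25: r = 2.75; ranks 2–3 are 334, 344; interpolating gives 341.5.
P75: r = 6.25; ranks 6–7 are 663, 743; interpolating gives 683.
Difference: 683 − 341.5 = 341.5.

341.50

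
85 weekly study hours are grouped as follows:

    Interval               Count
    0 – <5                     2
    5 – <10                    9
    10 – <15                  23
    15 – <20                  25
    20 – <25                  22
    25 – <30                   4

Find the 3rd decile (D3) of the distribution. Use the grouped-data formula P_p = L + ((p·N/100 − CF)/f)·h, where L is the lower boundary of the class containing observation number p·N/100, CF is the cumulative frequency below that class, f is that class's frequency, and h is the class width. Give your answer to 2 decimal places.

N = 85; target position k = 30/100 · 85 = 25.5.
Cumulative frequencies: 2, 11, 34, 59, 81, 85.
Observation 25.5 falls in the class 10 – <15.
L = 10, CF = 11, f = 23, h = 5.
P30 = 10 + ((25.5 − 11)/23)·5 = 10 + 3.15217 = 13.1522.

13.15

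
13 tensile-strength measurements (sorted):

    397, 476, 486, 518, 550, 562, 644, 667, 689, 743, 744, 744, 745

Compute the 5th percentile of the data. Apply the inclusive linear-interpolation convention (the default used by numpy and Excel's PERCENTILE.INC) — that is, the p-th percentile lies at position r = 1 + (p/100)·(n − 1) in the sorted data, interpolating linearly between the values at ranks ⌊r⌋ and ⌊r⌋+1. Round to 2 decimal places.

n = 13.
r = 1 + (5/100)·(13 − 1) = 1 + 0.6 = 1.6.
Rank 1 is 397 and rank 2 is 476.
Interpolate: 397 + 0.6·(476 − 397) = 397 + 0.6·79 = 444.4.

444.40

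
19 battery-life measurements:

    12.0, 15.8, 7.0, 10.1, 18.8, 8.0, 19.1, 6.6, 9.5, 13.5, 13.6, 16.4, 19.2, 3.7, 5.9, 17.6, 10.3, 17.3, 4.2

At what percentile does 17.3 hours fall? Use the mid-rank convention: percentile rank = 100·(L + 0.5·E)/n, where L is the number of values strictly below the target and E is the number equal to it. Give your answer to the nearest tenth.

Sorted: 3.7, 4.2, 5.9, 6.6, 7.0, 8.0, 9.5, 10.1, 10.3, 12.0, 13.5, 13.6, 15.8, 16.4, 17.3, 17.6, 18.8, 19.1, 19.2.
Count below 17.3: L = 14; count equal: E = 1; n = 19.
Percentile rank = 100·(14 + 0.5·1)/19 = 100·14.5/19 = 76.32.

76.3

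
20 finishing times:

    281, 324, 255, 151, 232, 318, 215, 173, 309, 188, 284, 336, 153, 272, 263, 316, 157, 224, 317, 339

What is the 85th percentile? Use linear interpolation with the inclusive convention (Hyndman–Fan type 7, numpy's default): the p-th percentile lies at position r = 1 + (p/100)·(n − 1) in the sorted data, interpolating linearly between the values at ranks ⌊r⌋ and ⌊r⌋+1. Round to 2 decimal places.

318.90

Sorted: 151, 153, 157, 173, 188, 215, 224, 232, 255, 263, 272, 281, 284, 309, 316, 317, 318, 324, 336, 339.
n = 20.
r = 1 + (85/100)·(20 − 1) = 1 + 16.15 = 17.15.
Rank 17 is 318 and rank 18 is 324.
Interpolate: 318 + 0.15·(324 − 318) = 318 + 0.15·6 = 318.9.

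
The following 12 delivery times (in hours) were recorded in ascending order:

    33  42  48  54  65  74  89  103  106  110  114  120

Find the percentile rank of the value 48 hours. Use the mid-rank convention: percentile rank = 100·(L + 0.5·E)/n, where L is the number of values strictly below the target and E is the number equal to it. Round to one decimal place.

Count below 48: L = 2; count equal: E = 1; n = 12.
Percentile rank = 100·(2 + 0.5·1)/12 = 100·2.5/12 = 20.83.

20.8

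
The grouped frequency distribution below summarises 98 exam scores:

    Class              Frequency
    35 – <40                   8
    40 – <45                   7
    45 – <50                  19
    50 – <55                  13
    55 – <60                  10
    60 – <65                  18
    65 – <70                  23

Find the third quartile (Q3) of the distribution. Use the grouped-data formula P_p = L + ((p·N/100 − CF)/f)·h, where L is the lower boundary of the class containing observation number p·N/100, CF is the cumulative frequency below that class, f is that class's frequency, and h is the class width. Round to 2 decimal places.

64.58

N = 98; target position k = 75/100 · 98 = 73.5.
Cumulative frequencies: 8, 15, 34, 47, 57, 75, 98.
Observation 73.5 falls in the class 60 – <65.
L = 60, CF = 57, f = 18, h = 5.
P75 = 60 + ((73.5 − 57)/18)·5 = 60 + 4.58333 = 64.5833.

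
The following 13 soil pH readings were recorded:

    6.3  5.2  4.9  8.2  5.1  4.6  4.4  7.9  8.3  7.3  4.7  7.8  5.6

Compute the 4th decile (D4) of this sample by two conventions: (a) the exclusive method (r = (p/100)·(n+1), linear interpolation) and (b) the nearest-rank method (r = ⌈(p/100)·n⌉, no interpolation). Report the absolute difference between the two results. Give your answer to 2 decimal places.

0.04

Sorted: 4.4, 4.6, 4.7, 4.9, 5.1, 5.2, 5.6, 6.3, 7.3, 7.8, 7.9, 8.2, 8.3.
n = 13.
(a) r = 5.6; between ranks 5 (5.1) and 6 (5.2): 5.16.
(b) the nearest-rank method: rank 6 → 5.2.
|5.16 − 5.2| = 0.04.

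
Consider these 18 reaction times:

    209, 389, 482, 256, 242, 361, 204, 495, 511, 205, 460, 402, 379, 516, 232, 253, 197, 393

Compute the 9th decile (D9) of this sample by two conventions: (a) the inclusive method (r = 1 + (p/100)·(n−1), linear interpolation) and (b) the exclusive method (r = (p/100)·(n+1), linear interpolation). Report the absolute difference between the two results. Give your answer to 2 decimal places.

11.70

Sorted: 197, 204, 205, 209, 232, 242, 253, 256, 361, 379, 389, 393, 402, 460, 482, 495, 511, 516.
n = 18.
(a) r = 16.3; between ranks 16 (495) and 17 (511): 499.8.
(b) r = 17.1; between ranks 17 (511) and 18 (516): 511.5.
|499.8 − 511.5| = 11.7.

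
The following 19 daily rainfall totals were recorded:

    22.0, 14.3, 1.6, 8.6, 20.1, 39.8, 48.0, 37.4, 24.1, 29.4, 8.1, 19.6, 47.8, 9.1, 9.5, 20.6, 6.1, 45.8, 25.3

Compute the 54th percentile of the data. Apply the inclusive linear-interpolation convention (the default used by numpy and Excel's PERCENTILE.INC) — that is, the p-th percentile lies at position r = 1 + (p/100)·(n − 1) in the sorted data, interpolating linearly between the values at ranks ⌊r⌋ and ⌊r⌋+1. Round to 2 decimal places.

21.61

Sorted: 1.6, 6.1, 8.1, 8.6, 9.1, 9.5, 14.3, 19.6, 20.1, 20.6, 22.0, 24.1, 25.3, 29.4, 37.4, 39.8, 45.8, 47.8, 48.0.
n = 19.
r = 1 + (54/100)·(19 − 1) = 1 + 9.72 = 10.72.
Rank 10 is 20.6 and rank 11 is 22.0.
Interpolate: 20.6 + 0.72·(22.0 − 20.6) = 20.6 + 0.72·1.4 = 21.608.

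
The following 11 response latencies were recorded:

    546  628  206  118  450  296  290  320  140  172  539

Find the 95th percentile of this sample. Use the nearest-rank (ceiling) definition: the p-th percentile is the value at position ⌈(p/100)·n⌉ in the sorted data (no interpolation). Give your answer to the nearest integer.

628

Sorted: 118, 140, 172, 206, 290, 296, 320, 450, 539, 546, 628.
n = 11.
Position = ⌈95/100 · 11⌉ = ⌈10.45⌉ = 11.
The value at rank 11 is 628.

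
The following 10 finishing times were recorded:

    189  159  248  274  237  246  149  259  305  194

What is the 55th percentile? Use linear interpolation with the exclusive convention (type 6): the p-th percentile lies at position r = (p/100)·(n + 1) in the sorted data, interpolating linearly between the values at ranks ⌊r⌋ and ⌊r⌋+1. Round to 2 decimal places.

246.10

Sorted: 149, 159, 189, 194, 237, 246, 248, 259, 274, 305.
n = 10.
r = (55/100)·(10 + 1) = 6.05.
Rank 6 is 246 and rank 7 is 248.
Interpolate: 246 + 0.05·(248 − 246) = 246 + 0.05·2 = 246.1.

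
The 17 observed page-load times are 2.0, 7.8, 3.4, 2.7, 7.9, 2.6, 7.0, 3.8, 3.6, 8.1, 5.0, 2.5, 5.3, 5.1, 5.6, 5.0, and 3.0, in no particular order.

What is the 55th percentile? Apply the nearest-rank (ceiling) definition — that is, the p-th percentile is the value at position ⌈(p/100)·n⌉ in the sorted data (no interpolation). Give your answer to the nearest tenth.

5.0

Sorted: 2.0, 2.5, 2.6, 2.7, 3.0, 3.4, 3.6, 3.8, 5.0, 5.0, 5.1, 5.3, 5.6, 7.0, 7.8, 7.9, 8.1.
n = 17.
Position = ⌈55/100 · 17⌉ = ⌈9.35⌉ = 10.
The value at rank 10 is 5.0.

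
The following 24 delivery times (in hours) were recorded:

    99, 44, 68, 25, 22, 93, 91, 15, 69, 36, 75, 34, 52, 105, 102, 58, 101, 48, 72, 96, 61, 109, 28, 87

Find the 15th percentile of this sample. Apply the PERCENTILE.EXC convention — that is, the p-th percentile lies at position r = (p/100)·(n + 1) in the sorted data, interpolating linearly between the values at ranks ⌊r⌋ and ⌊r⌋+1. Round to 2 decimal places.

27.25

Sorted: 15, 22, 25, 28, 34, 36, 44, 48, 52, 58, 61, 68, 69, 72, 75, 87, 91, 93, 96, 99, 101, 102, 105, 109.
n = 24.
r = (15/100)·(24 + 1) = 3.75.
Rank 3 is 25 and rank 4 is 28.
Interpolate: 25 + 0.75·(28 − 25) = 25 + 0.75·3 = 27.25.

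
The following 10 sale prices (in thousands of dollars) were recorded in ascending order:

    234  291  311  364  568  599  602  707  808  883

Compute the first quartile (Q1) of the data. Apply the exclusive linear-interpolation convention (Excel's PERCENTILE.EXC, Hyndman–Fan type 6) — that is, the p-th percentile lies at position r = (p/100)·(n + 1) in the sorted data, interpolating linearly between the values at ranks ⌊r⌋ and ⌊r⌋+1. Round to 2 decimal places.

306.00

n = 10.
r = (25/100)·(10 + 1) = 2.75.
Rank 2 is 291 and rank 3 is 311.
Interpolate: 291 + 0.75·(311 − 291) = 291 + 0.75·20 = 306.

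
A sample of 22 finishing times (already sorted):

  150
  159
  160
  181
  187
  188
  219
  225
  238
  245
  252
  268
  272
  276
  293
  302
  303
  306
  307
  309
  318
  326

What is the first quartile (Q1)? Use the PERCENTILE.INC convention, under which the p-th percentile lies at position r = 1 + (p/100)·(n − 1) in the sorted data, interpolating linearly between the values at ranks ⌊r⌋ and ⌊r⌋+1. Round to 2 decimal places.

195.75

n = 22.
r = 1 + (25/100)·(22 − 1) = 1 + 5.25 = 6.25.
Rank 6 is 188 and rank 7 is 219.
Interpolate: 188 + 0.25·(219 − 188) = 188 + 0.25·31 = 195.75.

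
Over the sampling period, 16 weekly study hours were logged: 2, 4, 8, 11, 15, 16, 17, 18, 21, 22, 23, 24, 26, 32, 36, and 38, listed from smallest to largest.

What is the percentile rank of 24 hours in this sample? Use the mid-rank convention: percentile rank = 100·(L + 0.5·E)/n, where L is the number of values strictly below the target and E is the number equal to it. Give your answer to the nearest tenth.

Count below 24: L = 11; count equal: E = 1; n = 16.
Percentile rank = 100·(11 + 0.5·1)/16 = 100·11.5/16 = 71.88.

71.9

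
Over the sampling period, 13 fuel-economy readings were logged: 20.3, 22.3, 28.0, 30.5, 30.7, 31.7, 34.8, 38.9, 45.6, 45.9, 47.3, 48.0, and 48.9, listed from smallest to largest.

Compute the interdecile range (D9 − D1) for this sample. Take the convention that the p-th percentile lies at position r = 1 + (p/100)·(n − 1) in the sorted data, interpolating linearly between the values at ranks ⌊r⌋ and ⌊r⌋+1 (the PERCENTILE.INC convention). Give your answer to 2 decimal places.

24.42

n = 13.
P10: r = 2.2; ranks 2–3 are 22.3, 28.0; interpolating gives 23.44.
P90: r = 11.8; ranks 11–12 are 47.3, 48.0; interpolating gives 47.86.
Difference: 47.86 − 23.44 = 24.42.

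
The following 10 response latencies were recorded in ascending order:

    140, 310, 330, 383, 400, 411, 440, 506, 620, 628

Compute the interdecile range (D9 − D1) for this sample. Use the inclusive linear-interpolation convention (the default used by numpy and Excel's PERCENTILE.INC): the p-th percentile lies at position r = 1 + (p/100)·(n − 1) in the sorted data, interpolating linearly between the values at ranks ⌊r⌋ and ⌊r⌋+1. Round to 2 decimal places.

n = 10.
P10: r = 1.9; ranks 1–2 are 140, 310; interpolating gives 293.
P90: r = 9.1; ranks 9–10 are 620, 628; interpolating gives 620.8.
Difference: 620.8 − 293 = 327.8.

327.80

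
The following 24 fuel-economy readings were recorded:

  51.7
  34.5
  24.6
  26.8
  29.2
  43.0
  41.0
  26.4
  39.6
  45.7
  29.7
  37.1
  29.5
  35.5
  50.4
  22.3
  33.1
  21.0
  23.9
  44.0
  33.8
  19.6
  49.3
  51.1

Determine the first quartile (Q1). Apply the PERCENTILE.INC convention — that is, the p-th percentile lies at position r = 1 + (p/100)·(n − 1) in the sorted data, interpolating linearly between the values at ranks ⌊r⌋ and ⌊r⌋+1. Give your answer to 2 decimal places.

26.70

Sorted: 19.6, 21.0, 22.3, 23.9, 24.6, 26.4, 26.8, 29.2, 29.5, 29.7, 33.1, 33.8, 34.5, 35.5, 37.1, 39.6, 41.0, 43.0, 44.0, 45.7, 49.3, 50.4, 51.1, 51.7.
n = 24.
r = 1 + (25/100)·(24 − 1) = 1 + 5.75 = 6.75.
Rank 6 is 26.4 and rank 7 is 26.8.
Interpolate: 26.4 + 0.75·(26.8 − 26.4) = 26.4 + 0.75·0.4 = 26.7.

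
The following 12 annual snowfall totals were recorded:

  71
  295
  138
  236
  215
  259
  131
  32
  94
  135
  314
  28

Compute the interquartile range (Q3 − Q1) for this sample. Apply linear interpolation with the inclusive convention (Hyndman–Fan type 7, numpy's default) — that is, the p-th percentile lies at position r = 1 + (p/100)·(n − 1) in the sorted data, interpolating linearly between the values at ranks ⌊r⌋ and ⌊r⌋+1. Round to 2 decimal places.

Sorted: 28, 32, 71, 94, 131, 135, 138, 215, 236, 259, 295, 314.
n = 12.
P25: r = 3.75; ranks 3–4 are 71, 94; interpolating gives 88.25.
P75: r = 9.25; ranks 9–10 are 236, 259; interpolating gives 241.75.
Difference: 241.75 − 88.25 = 153.5.

153.50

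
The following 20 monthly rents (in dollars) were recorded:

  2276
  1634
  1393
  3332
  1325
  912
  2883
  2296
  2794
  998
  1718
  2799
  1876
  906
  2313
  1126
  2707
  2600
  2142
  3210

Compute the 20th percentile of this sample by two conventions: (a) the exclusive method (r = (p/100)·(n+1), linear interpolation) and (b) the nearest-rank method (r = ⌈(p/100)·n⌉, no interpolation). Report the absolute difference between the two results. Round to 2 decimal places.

Sorted: 906, 912, 998, 1126, 1325, 1393, 1634, 1718, 1876, 2142, 2276, 2296, 2313, 2600, 2707, 2794, 2799, 2883, 3210, 3332.
n = 20.
(a) r = 4.2; between ranks 4 (1126) and 5 (1325): 1165.8.
(b) the nearest-rank method: rank 4 → 1126.
|1165.8 − 1126| = 39.8.

39.80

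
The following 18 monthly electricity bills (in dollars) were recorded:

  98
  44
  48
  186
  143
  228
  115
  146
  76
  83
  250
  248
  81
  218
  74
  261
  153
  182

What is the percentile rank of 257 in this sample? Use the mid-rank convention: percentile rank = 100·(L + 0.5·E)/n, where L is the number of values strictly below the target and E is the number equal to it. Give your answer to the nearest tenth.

Sorted: 44, 48, 74, 76, 81, 83, 98, 115, 143, 146, 153, 182, 186, 218, 228, 248, 250, 261.
Count below 257: L = 17; count equal: E = 0; n = 18.
Percentile rank = 100·(17 + 0.5·0)/18 = 100·17/18 = 94.44.

94.4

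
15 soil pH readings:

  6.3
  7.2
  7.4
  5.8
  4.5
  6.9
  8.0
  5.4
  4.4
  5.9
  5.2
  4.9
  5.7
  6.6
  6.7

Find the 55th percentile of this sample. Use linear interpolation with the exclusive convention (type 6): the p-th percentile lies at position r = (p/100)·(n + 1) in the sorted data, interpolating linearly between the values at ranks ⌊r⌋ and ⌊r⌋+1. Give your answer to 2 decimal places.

6.22

Sorted: 4.4, 4.5, 4.9, 5.2, 5.4, 5.7, 5.8, 5.9, 6.3, 6.6, 6.7, 6.9, 7.2, 7.4, 8.0.
n = 15.
r = (55/100)·(15 + 1) = 8.8.
Rank 8 is 5.9 and rank 9 is 6.3.
Interpolate: 5.9 + 0.8·(6.3 − 5.9) = 5.9 + 0.8·0.4 = 6.22.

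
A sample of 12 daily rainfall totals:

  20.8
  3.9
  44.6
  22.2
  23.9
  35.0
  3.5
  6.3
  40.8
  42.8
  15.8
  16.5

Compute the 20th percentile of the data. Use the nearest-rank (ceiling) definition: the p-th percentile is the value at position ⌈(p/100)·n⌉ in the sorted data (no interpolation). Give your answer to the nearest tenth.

6.3

Sorted: 3.5, 3.9, 6.3, 15.8, 16.5, 20.8, 22.2, 23.9, 35.0, 40.8, 42.8, 44.6.
n = 12.
Position = ⌈20/100 · 12⌉ = ⌈2.4⌉ = 3.
The value at rank 3 is 6.3.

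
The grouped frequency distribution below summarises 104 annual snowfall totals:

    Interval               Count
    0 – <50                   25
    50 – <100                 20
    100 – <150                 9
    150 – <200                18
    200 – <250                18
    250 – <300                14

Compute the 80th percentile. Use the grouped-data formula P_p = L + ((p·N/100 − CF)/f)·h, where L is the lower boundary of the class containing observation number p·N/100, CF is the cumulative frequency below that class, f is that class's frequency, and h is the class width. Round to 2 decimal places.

231.11

N = 104; target position k = 80/100 · 104 = 83.2.
Cumulative frequencies: 25, 45, 54, 72, 90, 104.
Observation 83.2 falls in the class 200 – <250.
L = 200, CF = 72, f = 18, h = 50.
P80 = 200 + ((83.2 − 72)/18)·50 = 200 + 31.1111 = 231.111.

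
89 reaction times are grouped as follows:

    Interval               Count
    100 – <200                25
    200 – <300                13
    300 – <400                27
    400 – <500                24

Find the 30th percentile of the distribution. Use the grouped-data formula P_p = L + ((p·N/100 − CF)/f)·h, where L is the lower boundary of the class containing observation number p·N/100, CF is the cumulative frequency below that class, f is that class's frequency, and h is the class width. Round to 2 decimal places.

N = 89; target position k = 30/100 · 89 = 26.7.
Cumulative frequencies: 25, 38, 65, 89.
Observation 26.7 falls in the class 200 – <300.
L = 200, CF = 25, f = 13, h = 100.
P30 = 200 + ((26.7 − 25)/13)·100 = 200 + 13.0769 = 213.077.

213.08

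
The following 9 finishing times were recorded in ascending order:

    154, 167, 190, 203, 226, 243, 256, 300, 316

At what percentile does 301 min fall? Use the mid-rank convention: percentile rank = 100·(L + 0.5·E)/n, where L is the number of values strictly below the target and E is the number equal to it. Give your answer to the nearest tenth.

Count below 301: L = 8; count equal: E = 0; n = 9.
Percentile rank = 100·(8 + 0.5·0)/9 = 100·8/9 = 88.89.

88.9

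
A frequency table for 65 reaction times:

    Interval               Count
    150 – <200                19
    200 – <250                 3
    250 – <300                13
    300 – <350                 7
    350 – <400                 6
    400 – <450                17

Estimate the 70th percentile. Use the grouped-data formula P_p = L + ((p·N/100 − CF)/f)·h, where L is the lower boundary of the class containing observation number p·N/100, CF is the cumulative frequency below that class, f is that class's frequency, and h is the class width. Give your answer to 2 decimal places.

N = 65; target position k = 70/100 · 65 = 45.5.
Cumulative frequencies: 19, 22, 35, 42, 48, 65.
Observation 45.5 falls in the class 350 – <400.
L = 350, CF = 42, f = 6, h = 50.
P70 = 350 + ((45.5 − 42)/6)·50 = 350 + 29.1667 = 379.167.

379.17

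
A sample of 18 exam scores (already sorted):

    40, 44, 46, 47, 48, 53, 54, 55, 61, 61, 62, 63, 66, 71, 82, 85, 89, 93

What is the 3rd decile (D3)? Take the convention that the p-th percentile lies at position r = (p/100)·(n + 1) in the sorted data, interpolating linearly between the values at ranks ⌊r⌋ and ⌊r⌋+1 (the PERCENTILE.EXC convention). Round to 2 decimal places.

n = 18.
r = (30/100)·(18 + 1) = 5.7.
Rank 5 is 48 and rank 6 is 53.
Interpolate: 48 + 0.7·(53 − 48) = 48 + 0.7·5 = 51.5.

51.50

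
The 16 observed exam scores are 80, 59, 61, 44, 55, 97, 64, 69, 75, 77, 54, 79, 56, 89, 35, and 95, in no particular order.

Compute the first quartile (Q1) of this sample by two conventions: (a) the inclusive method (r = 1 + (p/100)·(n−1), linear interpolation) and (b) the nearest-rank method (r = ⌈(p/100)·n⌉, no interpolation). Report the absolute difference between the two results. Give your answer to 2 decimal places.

0.75

Sorted: 35, 44, 54, 55, 56, 59, 61, 64, 69, 75, 77, 79, 80, 89, 95, 97.
n = 16.
(a) r = 4.75; between ranks 4 (55) and 5 (56): 55.75.
(b) the nearest-rank method: rank 4 → 55.
|55.75 − 55| = 0.75.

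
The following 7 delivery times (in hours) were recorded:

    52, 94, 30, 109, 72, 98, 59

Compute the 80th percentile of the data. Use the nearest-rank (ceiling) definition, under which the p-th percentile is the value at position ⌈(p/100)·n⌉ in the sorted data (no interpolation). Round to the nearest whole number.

Sorted: 30, 52, 59, 72, 94, 98, 109.
n = 7.
Position = ⌈80/100 · 7⌉ = ⌈5.6⌉ = 6.
The value at rank 6 is 98.

98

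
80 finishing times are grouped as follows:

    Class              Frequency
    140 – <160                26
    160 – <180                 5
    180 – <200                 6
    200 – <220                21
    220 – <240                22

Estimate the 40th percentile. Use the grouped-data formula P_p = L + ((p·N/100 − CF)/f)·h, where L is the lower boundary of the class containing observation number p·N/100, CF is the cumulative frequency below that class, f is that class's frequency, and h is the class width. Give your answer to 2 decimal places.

183.33

N = 80; target position k = 40/100 · 80 = 32.
Cumulative frequencies: 26, 31, 37, 58, 80.
Observation 32 falls in the class 180 – <200.
L = 180, CF = 31, f = 6, h = 20.
P40 = 180 + ((32 − 31)/6)·20 = 180 + 3.33333 = 183.333.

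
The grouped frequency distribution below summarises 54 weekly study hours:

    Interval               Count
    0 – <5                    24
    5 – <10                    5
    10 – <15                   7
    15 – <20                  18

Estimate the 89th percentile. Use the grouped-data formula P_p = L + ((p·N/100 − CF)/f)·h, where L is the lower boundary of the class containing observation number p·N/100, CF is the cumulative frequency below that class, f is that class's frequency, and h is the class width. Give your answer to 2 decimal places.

18.35

N = 54; target position k = 89/100 · 54 = 48.06.
Cumulative frequencies: 24, 29, 36, 54.
Observation 48.06 falls in the class 15 – <20.
L = 15, CF = 36, f = 18, h = 5.
P89 = 15 + ((48.06 − 36)/18)·5 = 15 + 3.35 = 18.35.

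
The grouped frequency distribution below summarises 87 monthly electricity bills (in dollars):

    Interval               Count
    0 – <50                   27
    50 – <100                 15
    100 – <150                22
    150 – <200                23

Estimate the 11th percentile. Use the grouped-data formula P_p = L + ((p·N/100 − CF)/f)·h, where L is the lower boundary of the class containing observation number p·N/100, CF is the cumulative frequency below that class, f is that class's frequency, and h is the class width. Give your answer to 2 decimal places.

N = 87; target position k = 11/100 · 87 = 9.57.
Cumulative frequencies: 27, 42, 64, 87.
Observation 9.57 falls in the class 0 – <50.
L = 0, CF = 0, f = 27, h = 50.
P11 = 0 + ((9.57 − 0)/27)·50 = 0 + 17.7222 = 17.7222.

17.72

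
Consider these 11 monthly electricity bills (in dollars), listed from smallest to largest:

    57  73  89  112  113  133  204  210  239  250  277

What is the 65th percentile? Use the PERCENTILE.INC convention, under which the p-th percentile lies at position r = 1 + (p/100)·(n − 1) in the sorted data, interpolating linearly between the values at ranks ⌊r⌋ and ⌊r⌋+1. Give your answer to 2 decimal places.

n = 11.
r = 1 + (65/100)·(11 − 1) = 1 + 6.5 = 7.5.
Rank 7 is 204 and rank 8 is 210.
Interpolate: 204 + 0.5·(210 − 204) = 204 + 0.5·6 = 207.

207.00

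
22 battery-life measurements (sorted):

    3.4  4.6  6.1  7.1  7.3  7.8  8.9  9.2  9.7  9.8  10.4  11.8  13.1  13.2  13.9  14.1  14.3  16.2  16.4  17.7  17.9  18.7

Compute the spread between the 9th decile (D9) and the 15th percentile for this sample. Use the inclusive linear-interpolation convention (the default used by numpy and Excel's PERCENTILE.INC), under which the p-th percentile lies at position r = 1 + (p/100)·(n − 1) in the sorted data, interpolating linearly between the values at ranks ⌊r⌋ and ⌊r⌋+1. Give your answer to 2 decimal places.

n = 22.
P15: r = 4.15; ranks 4–5 are 7.1, 7.3; interpolating gives 7.13.
P90: r = 19.9; ranks 19–20 are 16.4, 17.7; interpolating gives 17.57.
Difference: 17.57 − 7.13 = 10.44.

10.44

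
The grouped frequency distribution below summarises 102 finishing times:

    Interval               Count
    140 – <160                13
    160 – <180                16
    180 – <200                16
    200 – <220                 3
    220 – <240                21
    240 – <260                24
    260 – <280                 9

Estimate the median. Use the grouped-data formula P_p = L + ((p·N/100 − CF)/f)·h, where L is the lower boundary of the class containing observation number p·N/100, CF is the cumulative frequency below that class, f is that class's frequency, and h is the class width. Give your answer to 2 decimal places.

N = 102; target position k = 50/100 · 102 = 51.
Cumulative frequencies: 13, 29, 45, 48, 69, 93, 102.
Observation 51 falls in the class 220 – <240.
L = 220, CF = 48, f = 21, h = 20.
P50 = 220 + ((51 − 48)/21)·20 = 220 + 2.85714 = 222.857.

222.86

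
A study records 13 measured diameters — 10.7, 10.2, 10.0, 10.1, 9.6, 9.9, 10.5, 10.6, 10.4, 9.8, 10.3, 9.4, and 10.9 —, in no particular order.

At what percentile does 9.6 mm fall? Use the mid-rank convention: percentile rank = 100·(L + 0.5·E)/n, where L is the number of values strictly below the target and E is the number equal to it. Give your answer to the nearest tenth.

Sorted: 9.4, 9.6, 9.8, 9.9, 10.0, 10.1, 10.2, 10.3, 10.4, 10.5, 10.6, 10.7, 10.9.
Count below 9.6: L = 1; count equal: E = 1; n = 13.
Percentile rank = 100·(1 + 0.5·1)/13 = 100·1.5/13 = 11.54.

11.5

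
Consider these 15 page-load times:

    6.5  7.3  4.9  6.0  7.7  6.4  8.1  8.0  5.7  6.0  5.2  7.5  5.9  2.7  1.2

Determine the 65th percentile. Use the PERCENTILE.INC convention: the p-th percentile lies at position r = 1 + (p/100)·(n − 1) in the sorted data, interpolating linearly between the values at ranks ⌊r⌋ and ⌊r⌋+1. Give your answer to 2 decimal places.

Sorted: 1.2, 2.7, 4.9, 5.2, 5.7, 5.9, 6.0, 6.0, 6.4, 6.5, 7.3, 7.5, 7.7, 8.0, 8.1.
n = 15.
r = 1 + (65/100)·(15 − 1) = 1 + 9.1 = 10.1.
Rank 10 is 6.5 and rank 11 is 7.3.
Interpolate: 6.5 + 0.1·(7.3 − 6.5) = 6.5 + 0.1·0.8 = 6.58.

6.58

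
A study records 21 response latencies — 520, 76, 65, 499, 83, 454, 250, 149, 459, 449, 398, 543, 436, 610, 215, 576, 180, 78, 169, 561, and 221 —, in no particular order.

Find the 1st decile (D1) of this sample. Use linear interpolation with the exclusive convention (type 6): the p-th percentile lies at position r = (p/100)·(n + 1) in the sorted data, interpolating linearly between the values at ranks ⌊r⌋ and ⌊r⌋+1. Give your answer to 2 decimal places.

76.40

Sorted: 65, 76, 78, 83, 149, 169, 180, 215, 221, 250, 398, 436, 449, 454, 459, 499, 520, 543, 561, 576, 610.
n = 21.
r = (10/100)·(21 + 1) = 2.2.
Rank 2 is 76 and rank 3 is 78.
Interpolate: 76 + 0.2·(78 − 76) = 76 + 0.2·2 = 76.4.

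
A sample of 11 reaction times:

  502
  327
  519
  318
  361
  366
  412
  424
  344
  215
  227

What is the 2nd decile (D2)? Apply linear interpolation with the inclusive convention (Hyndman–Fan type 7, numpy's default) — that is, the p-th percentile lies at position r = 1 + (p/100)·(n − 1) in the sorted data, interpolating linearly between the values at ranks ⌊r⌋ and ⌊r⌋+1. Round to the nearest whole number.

Sorted: 215, 227, 318, 327, 344, 361, 366, 412, 424, 502, 519.
n = 11.
r = 1 + (20/100)·(11 − 1) = 1 + 2 = 3.
r is an integer, so P20 is the value at rank 3: 318.

318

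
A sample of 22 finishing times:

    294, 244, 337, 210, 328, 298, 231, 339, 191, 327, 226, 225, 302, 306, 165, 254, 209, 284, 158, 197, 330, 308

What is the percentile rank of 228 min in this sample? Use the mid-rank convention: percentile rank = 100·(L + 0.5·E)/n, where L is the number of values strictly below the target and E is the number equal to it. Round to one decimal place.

Sorted: 158, 165, 191, 197, 209, 210, 225, 226, 231, 244, 254, 284, 294, 298, 302, 306, 308, 327, 328, 330, 337, 339.
Count below 228: L = 8; count equal: E = 0; n = 22.
Percentile rank = 100·(8 + 0.5·0)/22 = 100·8/22 = 36.36.

36.4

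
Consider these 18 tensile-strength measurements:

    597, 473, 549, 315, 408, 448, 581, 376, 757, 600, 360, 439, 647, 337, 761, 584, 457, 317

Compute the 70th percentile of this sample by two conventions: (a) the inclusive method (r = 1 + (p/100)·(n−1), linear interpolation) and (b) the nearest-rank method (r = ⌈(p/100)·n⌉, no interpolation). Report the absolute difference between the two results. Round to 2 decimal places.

Sorted: 315, 317, 337, 360, 376, 408, 439, 448, 457, 473, 549, 581, 584, 597, 600, 647, 757, 761.
n = 18.
(a) r = 12.9; between ranks 12 (581) and 13 (584): 583.7.
(b) the nearest-rank method: rank 13 → 584.
|583.7 − 584| = 0.3.

0.30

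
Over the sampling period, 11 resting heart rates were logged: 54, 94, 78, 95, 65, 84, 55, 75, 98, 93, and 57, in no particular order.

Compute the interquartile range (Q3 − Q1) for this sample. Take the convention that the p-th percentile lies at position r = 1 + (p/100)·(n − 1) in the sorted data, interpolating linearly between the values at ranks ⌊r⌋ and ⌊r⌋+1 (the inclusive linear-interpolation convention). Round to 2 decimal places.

Sorted: 54, 55, 57, 65, 75, 78, 84, 93, 94, 95, 98.
n = 11.
P25: r = 3.5; ranks 3–4 are 57, 65; interpolating gives 61.
P75: r = 8.5; ranks 8–9 are 93, 94; interpolating gives 93.5.
Difference: 93.5 − 61 = 32.5.

32.50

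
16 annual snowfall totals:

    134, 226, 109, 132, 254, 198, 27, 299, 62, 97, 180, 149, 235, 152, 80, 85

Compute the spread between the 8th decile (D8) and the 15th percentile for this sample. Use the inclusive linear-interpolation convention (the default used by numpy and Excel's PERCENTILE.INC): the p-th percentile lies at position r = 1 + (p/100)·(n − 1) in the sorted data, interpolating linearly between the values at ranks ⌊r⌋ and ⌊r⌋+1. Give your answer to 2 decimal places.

Sorted: 27, 62, 80, 85, 97, 109, 132, 134, 149, 152, 180, 198, 226, 235, 254, 299.
n = 16.
P15: r = 3.25; ranks 3–4 are 80, 85; interpolating gives 81.25.
P80: r = 13 (integer) → 226.
Difference: 226 − 81.25 = 144.75.

144.75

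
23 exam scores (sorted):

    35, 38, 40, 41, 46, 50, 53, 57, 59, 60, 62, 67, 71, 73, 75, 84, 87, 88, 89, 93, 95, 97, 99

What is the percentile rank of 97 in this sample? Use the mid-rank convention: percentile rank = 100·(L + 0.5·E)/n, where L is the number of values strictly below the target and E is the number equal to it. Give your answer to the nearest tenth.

Count below 97: L = 21; count equal: E = 1; n = 23.
Percentile rank = 100·(21 + 0.5·1)/23 = 100·21.5/23 = 93.48.

93.5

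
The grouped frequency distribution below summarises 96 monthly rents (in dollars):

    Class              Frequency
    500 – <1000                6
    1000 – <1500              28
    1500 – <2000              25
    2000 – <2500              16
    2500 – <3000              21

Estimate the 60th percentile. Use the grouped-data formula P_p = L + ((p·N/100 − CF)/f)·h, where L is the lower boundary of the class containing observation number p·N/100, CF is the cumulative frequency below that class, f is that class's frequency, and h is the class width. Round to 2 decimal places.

1972.00

N = 96; target position k = 60/100 · 96 = 57.6.
Cumulative frequencies: 6, 34, 59, 75, 96.
Observation 57.6 falls in the class 1500 – <2000.
L = 1500, CF = 34, f = 25, h = 500.
P60 = 1500 + ((57.6 − 34)/25)·500 = 1500 + 472 = 1972.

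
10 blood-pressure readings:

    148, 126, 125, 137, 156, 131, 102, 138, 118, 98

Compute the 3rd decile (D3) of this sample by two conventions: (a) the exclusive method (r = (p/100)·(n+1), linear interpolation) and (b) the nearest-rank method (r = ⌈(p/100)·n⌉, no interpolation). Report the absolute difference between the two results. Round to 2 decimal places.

2.10

Sorted: 98, 102, 118, 125, 126, 131, 137, 138, 148, 156.
n = 10.
(a) r = 3.3; between ranks 3 (118) and 4 (125): 120.1.
(b) the nearest-rank method: rank 3 → 118.
|120.1 − 118| = 2.1.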